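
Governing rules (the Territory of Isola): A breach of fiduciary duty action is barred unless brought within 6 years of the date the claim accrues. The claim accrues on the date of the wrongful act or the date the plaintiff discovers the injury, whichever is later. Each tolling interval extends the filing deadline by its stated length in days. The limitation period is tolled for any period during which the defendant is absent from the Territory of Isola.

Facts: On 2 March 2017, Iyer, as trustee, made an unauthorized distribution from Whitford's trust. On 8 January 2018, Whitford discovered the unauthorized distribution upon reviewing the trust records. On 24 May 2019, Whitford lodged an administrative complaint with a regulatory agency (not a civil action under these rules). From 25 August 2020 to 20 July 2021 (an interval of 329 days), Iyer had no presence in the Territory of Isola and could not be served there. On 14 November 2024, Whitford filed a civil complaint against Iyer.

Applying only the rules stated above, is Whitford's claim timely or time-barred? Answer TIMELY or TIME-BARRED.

Taking the later of the act (2 March 2017) and discovery (8 January 2018), the claim accrued on 8 January 2018.
The untolled deadline — 6 years after 8 January 2018 — is 8 January 2024.
The defendant's absence from the jurisdiction from 25 August 2020 to 20 July 2021 tolled the period for 329 days, extending the deadline to 2 December 2024.
The other events in the timeline have no effect on the limitation period under the stated rules.
Whitford filed on 14 November 2024, before the 2 December 2024 deadline, so the action is timely.

TIMELY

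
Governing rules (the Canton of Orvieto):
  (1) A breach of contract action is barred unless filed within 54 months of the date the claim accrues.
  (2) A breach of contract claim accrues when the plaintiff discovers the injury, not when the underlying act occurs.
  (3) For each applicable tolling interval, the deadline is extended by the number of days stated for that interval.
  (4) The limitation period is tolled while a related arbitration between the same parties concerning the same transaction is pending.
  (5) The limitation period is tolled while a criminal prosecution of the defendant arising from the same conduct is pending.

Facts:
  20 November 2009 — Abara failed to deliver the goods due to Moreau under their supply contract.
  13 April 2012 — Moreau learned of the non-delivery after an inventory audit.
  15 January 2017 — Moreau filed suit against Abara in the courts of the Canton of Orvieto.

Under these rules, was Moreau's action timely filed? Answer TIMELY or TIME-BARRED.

TIME-BARRED

The claim did not accrue until Moreau discovered the injury on 13 April 2012; the 20 November 2009 act date does not start the clock under the stated rule.
Adding the 54 months base period to 13 April 2012 gives a deadline of 13 October 2016, before any tolling.
Filing on 15 January 2017 missed the 13 October 2016 deadline — the action is time-barred.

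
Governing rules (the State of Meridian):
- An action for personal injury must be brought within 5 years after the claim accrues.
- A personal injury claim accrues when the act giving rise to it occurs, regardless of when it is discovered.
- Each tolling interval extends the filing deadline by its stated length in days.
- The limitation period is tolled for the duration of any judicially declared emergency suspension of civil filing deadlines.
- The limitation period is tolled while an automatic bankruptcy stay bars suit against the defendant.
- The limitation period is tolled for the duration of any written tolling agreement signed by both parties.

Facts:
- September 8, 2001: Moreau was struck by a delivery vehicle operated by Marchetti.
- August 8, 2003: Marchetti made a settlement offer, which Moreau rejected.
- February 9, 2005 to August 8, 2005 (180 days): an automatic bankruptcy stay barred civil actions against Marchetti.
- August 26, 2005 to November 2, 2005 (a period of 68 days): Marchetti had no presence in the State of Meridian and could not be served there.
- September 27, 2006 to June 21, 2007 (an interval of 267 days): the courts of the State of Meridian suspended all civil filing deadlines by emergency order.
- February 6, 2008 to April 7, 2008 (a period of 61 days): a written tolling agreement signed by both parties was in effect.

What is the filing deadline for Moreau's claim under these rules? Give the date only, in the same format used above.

The limitation period began to run on September 8, 2001.
5 years from September 8, 2001 is September 8, 2006.
Because the automatic bankruptcy stay ran from February 9, 2005 to August 8, 2005, the deadline is extended by 180 days to March 7, 2007.
The period was tolled for 267 days by the emergency suspension of filing deadlines (September 27, 2006 to June 21, 2007), pushing the deadline to November 29, 2007.
By the time the written tolling agreement began on February 6, 2008, the limitation period had already expired on November 29, 2007; that interval cannot revive it.
Although the defendant's absence ran from August 26, 2005 to November 2, 2005, the stated rules do not make that a tolling event, so it is disregarded.
Nothing else in the chronology tolls or restarts the period.

November 29, 2007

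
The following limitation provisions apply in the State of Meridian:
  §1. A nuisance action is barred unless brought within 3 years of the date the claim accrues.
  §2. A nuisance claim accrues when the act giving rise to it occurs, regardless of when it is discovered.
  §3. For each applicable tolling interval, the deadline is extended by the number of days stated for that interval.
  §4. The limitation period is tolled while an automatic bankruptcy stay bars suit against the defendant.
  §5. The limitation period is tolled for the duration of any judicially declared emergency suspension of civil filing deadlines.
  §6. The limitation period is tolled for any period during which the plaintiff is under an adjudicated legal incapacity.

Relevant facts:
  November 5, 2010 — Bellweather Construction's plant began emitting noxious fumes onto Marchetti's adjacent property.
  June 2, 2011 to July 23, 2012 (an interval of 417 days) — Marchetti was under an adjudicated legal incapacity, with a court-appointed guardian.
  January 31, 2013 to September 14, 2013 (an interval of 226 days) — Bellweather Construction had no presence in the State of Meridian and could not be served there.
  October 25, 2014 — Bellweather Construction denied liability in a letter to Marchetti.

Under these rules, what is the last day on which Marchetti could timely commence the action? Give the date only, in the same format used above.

The claim accrued on November 5, 2010, when the wrongful act occurred.
Adding the 3 years base period to November 5, 2010 gives a deadline of November 5, 2013, before any tolling.
The period was tolled for 417 days by the plaintiff's legal incapacity (June 2, 2011 to July 23, 2012), pushing the deadline to December 27, 2014.
Although the defendant's absence ran from January 31, 2013 to September 14, 2013, the stated rules do not make that a tolling event, so it is disregarded.
The other events in the timeline have no effect on the limitation period under the stated rules.

December 27, 2014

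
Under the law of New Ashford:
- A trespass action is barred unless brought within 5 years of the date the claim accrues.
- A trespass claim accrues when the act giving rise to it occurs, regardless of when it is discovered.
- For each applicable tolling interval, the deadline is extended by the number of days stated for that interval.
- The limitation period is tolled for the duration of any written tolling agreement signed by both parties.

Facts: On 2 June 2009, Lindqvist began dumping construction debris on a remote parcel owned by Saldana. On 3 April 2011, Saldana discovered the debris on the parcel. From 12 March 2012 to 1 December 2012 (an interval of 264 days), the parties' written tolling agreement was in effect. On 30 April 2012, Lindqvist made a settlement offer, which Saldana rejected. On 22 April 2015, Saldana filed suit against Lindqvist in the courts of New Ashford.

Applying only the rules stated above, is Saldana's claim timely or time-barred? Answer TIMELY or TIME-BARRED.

TIME-BARRED

Because the rule ties accrual to occurrence, the claim accrued on 2 June 2009, not on the 3 April 2011 discovery date.
The untolled deadline — 5 years after 2 June 2009 — is 2 June 2014.
Because the written tolling agreement ran from 12 March 2012 to 1 December 2012, the deadline is extended by 264 days to 21 February 2015.
None of the other events listed affects the running of the period under the stated rules.
The 22 April 2015 filing falls after the 21 February 2015 deadline; the claim is time-barred.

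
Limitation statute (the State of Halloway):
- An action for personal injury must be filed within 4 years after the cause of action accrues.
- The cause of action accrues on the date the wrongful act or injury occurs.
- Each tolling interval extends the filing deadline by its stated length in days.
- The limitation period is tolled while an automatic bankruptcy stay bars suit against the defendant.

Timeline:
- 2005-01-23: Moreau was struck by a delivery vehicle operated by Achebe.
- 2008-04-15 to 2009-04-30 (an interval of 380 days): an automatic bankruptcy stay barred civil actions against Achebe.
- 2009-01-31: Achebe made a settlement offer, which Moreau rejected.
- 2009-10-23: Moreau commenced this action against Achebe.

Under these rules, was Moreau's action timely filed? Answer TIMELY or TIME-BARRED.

The claim accrued on 2005-01-23, when the wrongful act occurred.
The untolled deadline — 4 years after 2005-01-23 — is 2009-01-23.
The automatic bankruptcy stay from 2008-04-15 to 2009-04-30 tolled the period for 380 days, extending the deadline to 2010-02-07.
The other events in the timeline have no effect on the limitation period under the stated rules.
Filing on 2009-10-23 beat the 2010-02-07 deadline — the action is timely.

TIMELY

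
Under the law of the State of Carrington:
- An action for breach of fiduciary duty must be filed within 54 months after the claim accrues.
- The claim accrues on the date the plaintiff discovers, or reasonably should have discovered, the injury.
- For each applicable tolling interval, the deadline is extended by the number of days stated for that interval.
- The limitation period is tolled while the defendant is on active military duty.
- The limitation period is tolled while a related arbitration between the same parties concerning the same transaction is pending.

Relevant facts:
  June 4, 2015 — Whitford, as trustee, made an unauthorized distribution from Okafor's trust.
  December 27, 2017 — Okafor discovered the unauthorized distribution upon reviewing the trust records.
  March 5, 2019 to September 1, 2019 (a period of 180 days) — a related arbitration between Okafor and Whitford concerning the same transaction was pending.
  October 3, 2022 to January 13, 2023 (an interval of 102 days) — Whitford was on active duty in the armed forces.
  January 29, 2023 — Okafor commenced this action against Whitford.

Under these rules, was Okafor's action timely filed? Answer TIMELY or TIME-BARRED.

Under the discovery rule, the claim accrued on December 27, 2017, when Okafor discovered the injury — not on the June 4, 2015 date of the underlying act.
Adding the 54 months base period to December 27, 2017 gives a deadline of June 27, 2022, before any tolling.
The period was tolled for 180 days by the pending related arbitration (March 5, 2019 to September 1, 2019), pushing the deadline to December 24, 2022.
The defendant's active military service from October 3, 2022 to January 13, 2023 tolled the period for 102 days, extending the deadline to April 5, 2023.
Okafor filed on January 29, 2023, before the April 5, 2023 deadline, so the action is timely.

TIMELY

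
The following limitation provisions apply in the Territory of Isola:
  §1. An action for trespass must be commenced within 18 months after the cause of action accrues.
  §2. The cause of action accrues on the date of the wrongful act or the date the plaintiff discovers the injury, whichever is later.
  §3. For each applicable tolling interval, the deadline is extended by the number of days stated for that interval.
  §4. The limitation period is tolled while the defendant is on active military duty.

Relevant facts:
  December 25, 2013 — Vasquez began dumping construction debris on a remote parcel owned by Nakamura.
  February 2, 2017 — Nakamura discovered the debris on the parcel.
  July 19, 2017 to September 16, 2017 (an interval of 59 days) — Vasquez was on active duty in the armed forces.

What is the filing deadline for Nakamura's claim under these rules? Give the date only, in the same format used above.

The claim accrued on February 2, 2017 — the later of the December 25, 2013 act and the February 2, 2017 discovery.
18 months from February 2, 2017 is August 2, 2018.
Because the defendant's active military service ran from July 19, 2017 to September 16, 2017, the deadline is extended by 59 days to September 30, 2018.

September 30, 2018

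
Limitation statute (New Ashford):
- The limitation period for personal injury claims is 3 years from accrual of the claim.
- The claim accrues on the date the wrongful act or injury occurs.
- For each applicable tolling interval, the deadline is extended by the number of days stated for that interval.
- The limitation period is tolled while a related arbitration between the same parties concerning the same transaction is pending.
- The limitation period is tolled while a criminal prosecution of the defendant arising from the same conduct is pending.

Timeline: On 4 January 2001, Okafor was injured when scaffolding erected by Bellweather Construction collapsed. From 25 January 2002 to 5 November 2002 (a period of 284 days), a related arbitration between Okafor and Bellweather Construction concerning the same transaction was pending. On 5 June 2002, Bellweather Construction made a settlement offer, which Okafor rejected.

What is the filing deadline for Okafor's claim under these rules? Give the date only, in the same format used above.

The limitation period began to run on 4 January 2001.
Adding the 3 years base period to 4 January 2001 gives a deadline of 4 January 2004, before any tolling.
Because the pending related arbitration ran from 25 January 2002 to 5 November 2002, the deadline is extended by 284 days to 14 October 2004.
None of the other events listed affects the running of the period under the stated rules.

14 October 2004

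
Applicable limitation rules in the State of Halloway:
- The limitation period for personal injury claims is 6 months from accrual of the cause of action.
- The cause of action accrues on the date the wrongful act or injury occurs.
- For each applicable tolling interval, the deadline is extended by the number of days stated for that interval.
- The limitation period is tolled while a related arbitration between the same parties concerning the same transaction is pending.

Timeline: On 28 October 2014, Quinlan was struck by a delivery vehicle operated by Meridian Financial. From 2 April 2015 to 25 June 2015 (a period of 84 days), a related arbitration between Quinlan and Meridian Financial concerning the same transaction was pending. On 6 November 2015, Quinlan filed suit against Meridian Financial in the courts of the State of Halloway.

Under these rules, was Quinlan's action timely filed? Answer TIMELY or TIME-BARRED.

TIME-BARRED

The cause of action accrued on 28 October 2014, the date of the act.
Adding the 6 months base period to 28 October 2014 gives a deadline of 28 April 2015, before any tolling.
Because the pending related arbitration ran from 2 April 2015 to 25 June 2015, the deadline is extended by 84 days to 21 July 2015.
Filing on 6 November 2015 missed the 21 July 2015 deadline — the action is time-barred.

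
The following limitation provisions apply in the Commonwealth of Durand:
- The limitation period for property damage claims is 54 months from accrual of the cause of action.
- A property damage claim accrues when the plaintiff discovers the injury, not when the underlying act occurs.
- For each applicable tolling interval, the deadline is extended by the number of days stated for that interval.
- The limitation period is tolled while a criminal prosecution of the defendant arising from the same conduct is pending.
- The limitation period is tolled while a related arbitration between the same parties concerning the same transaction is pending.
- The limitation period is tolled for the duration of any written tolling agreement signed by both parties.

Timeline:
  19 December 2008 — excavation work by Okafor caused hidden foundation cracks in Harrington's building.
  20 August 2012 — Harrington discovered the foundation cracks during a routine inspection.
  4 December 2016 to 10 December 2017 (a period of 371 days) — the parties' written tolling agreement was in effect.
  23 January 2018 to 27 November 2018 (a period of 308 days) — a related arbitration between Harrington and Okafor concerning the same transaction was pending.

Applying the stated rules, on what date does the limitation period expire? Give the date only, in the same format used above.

Accrual is tied to discovery, so the period began on 20 August 2012 rather than on 19 December 2008 when the act occurred.
54 months from 20 August 2012 is 20 February 2017.
The period was tolled for 371 days by the written tolling agreement (4 December 2016 to 10 December 2017), pushing the deadline to 26 February 2018.
The period was tolled for 308 days by the pending related arbitration (23 January 2018 to 27 November 2018), pushing the deadline to 31 December 2018.

31 December 2018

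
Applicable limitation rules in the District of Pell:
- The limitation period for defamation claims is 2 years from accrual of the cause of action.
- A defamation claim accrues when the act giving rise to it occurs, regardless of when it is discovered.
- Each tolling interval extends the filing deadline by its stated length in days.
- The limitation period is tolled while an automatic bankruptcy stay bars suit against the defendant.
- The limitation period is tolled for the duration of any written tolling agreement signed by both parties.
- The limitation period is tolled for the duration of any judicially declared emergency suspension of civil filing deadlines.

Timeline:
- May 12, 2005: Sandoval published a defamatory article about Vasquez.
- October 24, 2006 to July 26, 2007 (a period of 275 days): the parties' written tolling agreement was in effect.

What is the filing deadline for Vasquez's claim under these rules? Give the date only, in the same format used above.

The claim accrued on May 12, 2005, when the wrongful act occurred.
2 years from May 12, 2005 is May 12, 2007.
The written tolling agreement from October 24, 2006 to July 26, 2007 tolled the period for 275 days, extending the deadline to February 11, 2008.

February 11, 2008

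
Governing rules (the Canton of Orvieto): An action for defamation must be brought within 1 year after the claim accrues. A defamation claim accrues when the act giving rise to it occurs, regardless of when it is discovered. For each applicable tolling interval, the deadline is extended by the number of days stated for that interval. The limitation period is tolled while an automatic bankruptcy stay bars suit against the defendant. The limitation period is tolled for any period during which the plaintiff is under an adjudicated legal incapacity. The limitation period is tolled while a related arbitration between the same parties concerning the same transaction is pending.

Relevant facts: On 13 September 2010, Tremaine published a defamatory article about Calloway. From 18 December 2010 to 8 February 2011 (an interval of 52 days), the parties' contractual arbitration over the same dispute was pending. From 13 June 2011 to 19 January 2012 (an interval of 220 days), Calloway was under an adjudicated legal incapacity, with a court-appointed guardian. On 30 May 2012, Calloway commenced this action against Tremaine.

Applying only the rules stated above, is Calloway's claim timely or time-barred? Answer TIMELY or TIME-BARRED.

The claim accrued on 13 September 2010, the date of the act.
The untolled deadline — 1 year after 13 September 2010 — is 13 September 2011.
The pending related arbitration from 18 December 2010 to 8 February 2011 tolled the period for 52 days, extending the deadline to 4 November 2011.
The plaintiff's legal incapacity from 13 June 2011 to 19 January 2012 tolled the period for 220 days, extending the deadline to 11 June 2012.
Filing on 30 May 2012 beat the 11 June 2012 deadline — the action is timely.

TIMELY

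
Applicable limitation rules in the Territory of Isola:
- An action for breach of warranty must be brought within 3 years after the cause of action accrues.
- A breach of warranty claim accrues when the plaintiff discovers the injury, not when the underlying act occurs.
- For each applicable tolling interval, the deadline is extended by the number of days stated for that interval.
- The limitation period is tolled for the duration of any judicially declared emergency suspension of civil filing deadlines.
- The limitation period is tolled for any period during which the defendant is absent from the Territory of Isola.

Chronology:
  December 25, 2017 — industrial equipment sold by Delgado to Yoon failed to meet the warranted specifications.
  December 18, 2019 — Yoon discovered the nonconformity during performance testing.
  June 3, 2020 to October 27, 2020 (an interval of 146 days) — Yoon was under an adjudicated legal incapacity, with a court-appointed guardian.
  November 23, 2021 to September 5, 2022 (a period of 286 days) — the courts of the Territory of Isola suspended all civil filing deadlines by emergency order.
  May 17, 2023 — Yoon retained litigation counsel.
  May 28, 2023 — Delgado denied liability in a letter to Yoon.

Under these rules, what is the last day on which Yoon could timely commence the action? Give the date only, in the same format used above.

The claim did not accrue until Yoon discovered the injury on December 18, 2019; the December 25, 2017 act date does not start the clock under the stated rule.
3 years from December 18, 2019 is December 18, 2022.
Because the emergency suspension of filing deadlines ran from November 23, 2021 to September 5, 2022, the deadline is extended by 286 days to September 30, 2023.
No stated provision tolls the period for the plaintiff's incapacity, so the interval from June 3, 2020 to October 27, 2020 has no effect on the deadline.
The other events in the timeline have no effect on the limitation period under the stated rules.

September 30, 2023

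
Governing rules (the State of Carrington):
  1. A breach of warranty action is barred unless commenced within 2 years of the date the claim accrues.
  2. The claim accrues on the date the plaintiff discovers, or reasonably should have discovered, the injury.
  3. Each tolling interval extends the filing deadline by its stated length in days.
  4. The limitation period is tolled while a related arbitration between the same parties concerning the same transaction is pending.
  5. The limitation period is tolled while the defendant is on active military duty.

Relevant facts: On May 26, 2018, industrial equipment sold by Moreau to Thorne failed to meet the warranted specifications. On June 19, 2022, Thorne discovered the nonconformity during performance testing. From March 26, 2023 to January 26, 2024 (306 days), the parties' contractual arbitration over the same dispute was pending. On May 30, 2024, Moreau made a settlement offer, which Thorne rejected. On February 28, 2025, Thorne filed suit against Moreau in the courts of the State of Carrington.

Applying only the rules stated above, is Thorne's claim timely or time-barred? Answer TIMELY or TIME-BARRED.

TIMELY

Under the discovery rule, the claim accrued on June 19, 2022, when Thorne discovered the injury — not on the May 26, 2018 date of the underlying act.
2 years from June 19, 2022 is June 19, 2024.
The pending related arbitration from March 26, 2023 to January 26, 2024 tolled the period for 306 days, extending the deadline to April 21, 2025.
None of the other events listed affects the running of the period under the stated rules.
Thorne filed on February 28, 2025, before the April 21, 2025 deadline, so the action is timely.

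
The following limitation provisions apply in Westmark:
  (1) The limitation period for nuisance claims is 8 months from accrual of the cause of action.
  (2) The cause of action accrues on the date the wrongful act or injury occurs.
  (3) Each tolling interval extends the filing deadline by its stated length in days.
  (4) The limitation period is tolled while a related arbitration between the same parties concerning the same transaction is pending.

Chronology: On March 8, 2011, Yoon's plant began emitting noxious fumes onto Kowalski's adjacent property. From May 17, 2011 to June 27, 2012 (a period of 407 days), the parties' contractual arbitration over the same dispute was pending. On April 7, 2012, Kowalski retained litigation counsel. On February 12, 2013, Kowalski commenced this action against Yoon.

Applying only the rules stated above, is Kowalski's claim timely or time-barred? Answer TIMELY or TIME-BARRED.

The claim accrued on March 8, 2011, when the wrongful act occurred.
8 months from March 8, 2011 is November 8, 2011.
Because the pending related arbitration ran from May 17, 2011 to June 27, 2012, the deadline is extended by 407 days to December 19, 2012.
None of the other events listed affects the running of the period under the stated rules.
Filing on February 12, 2013 missed the December 19, 2012 deadline — the action is time-barred.

TIME-BARRED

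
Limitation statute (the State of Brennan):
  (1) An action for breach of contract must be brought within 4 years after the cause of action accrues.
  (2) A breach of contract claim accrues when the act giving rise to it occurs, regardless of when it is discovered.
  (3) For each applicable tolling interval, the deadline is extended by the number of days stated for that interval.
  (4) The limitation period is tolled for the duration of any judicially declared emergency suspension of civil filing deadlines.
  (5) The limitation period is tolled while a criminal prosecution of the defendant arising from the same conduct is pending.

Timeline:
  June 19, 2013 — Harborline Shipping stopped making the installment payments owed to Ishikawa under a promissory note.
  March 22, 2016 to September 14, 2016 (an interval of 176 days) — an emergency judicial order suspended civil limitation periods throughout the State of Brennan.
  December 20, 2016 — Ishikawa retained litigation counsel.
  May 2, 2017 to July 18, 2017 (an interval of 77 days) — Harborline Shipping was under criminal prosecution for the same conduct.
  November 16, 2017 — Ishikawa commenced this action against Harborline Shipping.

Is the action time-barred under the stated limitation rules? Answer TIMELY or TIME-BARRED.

TIMELY

The limitation period began to run on June 19, 2013.
Adding the 4 years base period to June 19, 2013 gives a deadline of June 19, 2017, before any tolling.
The emergency suspension of filing deadlines from March 22, 2016 to September 14, 2016 tolled the period for 176 days, extending the deadline to December 12, 2017.
The period was tolled for 77 days by the pending criminal prosecution (May 2, 2017 to July 18, 2017), pushing the deadline to February 27, 2018.
None of the other events listed affects the running of the period under the stated rules.
Ishikawa filed on November 16, 2017, before the February 27, 2018 deadline, so the action is timely.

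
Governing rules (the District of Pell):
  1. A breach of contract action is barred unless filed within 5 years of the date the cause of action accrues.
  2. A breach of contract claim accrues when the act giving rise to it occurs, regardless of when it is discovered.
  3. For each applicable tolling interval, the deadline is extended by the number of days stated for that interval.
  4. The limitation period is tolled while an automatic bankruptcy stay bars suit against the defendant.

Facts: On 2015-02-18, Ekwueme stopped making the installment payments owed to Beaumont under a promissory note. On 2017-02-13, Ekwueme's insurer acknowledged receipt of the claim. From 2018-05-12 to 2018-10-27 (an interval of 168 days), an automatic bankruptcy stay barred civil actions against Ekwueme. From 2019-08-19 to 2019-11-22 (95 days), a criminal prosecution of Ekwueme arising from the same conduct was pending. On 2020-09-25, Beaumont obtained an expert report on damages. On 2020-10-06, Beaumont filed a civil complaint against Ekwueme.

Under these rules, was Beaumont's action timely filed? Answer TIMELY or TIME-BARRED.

TIME-BARRED

The cause of action accrued on 2015-02-18, the date of the act.
5 years from 2015-02-18 is 2020-02-18.
The period was tolled for 168 days by the automatic bankruptcy stay (2018-05-12 to 2018-10-27), pushing the deadline to 2020-08-04.
No stated provision tolls the period for a criminal prosecution, so the interval from 2019-08-19 to 2019-11-22 has no effect on the deadline.
The other events in the timeline have no effect on the limitation period under the stated rules.
Beaumont filed on 2020-10-06, after the 2020-08-04 deadline, so the action is time-barred.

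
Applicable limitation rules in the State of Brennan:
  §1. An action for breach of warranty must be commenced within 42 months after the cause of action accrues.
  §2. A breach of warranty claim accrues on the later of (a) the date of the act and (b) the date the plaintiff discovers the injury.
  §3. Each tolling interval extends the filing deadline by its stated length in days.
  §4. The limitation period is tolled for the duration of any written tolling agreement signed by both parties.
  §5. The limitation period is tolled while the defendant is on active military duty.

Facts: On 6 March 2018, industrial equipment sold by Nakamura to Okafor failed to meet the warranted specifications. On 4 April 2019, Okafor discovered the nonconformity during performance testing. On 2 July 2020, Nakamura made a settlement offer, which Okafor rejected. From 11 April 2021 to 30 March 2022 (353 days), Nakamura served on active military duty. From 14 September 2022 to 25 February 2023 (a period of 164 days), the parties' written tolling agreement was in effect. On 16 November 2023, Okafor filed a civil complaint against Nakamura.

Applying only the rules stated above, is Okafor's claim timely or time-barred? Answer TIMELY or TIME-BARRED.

TIMELY

The claim accrued on 4 April 2019 — the later of the 6 March 2018 act and the 4 April 2019 discovery.
The untolled deadline — 42 months after 4 April 2019 — is 4 October 2022.
The defendant's active military service from 11 April 2021 to 30 March 2022 tolled the period for 353 days, extending the deadline to 22 September 2023.
The written tolling agreement from 14 September 2022 to 25 February 2023 tolled the period for 164 days, extending the deadline to 4 March 2024.
None of the other events listed affects the running of the period under the stated rules.
Okafor filed on 16 November 2023, before the 4 March 2024 deadline, so the action is timely.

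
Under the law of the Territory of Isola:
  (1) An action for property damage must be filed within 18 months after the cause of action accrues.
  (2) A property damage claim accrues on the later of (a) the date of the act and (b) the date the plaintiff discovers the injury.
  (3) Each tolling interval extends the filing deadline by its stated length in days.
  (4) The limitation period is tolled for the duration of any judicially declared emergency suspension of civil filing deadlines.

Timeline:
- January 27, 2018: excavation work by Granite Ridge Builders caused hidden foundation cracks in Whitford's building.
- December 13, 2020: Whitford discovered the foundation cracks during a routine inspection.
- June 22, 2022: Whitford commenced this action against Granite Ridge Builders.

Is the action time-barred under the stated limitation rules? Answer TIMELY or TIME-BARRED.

Taking the later of the act (January 27, 2018) and discovery (December 13, 2020), the claim accrued on December 13, 2020.
The untolled deadline — 18 months after December 13, 2020 — is June 13, 2022.
Whitford filed on June 22, 2022, after the June 13, 2022 deadline, so the action is time-barred.

TIME-BARRED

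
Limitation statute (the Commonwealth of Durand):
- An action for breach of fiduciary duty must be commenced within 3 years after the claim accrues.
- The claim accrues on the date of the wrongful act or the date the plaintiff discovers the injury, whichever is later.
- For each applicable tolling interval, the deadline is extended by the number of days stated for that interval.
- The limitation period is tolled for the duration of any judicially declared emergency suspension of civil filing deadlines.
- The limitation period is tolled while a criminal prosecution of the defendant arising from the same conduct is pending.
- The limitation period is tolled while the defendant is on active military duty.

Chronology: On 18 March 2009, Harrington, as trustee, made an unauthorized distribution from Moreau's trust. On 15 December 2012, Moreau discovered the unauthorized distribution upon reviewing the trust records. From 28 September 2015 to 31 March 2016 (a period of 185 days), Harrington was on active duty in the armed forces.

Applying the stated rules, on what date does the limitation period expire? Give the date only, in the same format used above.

The claim accrued on 15 December 2012 — the later of the 18 March 2009 act and the 15 December 2012 discovery.
Adding the 3 years base period to 15 December 2012 gives a deadline of 15 December 2015, before any tolling.
The defendant's active military service from 28 September 2015 to 31 March 2016 tolled the period for 185 days, extending the deadline to 17 June 2016.

17 June 2016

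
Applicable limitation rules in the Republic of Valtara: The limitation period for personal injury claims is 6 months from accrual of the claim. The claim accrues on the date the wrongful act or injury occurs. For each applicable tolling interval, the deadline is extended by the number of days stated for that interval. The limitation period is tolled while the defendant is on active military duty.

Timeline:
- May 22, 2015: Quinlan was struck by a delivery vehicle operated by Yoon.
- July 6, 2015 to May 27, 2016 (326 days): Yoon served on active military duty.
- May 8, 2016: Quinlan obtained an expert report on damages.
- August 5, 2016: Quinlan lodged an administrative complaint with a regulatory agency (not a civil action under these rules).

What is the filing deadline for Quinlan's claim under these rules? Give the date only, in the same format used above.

October 13, 2016

The claim accrued on May 22, 2015, the date of the act.
Adding the 6 months base period to May 22, 2015 gives a deadline of November 22, 2015, before any tolling.
The defendant's active military service from July 6, 2015 to May 27, 2016 tolled the period for 326 days, extending the deadline to October 13, 2016.
The other events in the timeline have no effect on the limitation period under the stated rules.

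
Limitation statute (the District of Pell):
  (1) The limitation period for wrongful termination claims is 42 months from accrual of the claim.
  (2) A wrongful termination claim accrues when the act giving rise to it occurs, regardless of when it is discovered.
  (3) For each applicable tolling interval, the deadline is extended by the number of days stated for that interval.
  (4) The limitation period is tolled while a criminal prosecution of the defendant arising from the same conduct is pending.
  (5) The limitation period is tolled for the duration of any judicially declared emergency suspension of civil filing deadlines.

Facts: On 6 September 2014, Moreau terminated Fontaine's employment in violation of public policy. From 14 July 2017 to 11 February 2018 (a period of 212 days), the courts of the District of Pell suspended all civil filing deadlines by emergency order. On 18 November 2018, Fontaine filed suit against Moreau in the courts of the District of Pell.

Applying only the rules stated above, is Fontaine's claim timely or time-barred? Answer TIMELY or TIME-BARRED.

The claim accrued on 6 September 2014, when the wrongful act occurred.
Adding the 42 months base period to 6 September 2014 gives a deadline of 6 March 2018, before any tolling.
The emergency suspension of filing deadlines from 14 July 2017 to 11 February 2018 tolled the period for 212 days, extending the deadline to 4 October 2018.
Filing on 18 November 2018 missed the 4 October 2018 deadline — the action is time-barred.

TIME-BARRED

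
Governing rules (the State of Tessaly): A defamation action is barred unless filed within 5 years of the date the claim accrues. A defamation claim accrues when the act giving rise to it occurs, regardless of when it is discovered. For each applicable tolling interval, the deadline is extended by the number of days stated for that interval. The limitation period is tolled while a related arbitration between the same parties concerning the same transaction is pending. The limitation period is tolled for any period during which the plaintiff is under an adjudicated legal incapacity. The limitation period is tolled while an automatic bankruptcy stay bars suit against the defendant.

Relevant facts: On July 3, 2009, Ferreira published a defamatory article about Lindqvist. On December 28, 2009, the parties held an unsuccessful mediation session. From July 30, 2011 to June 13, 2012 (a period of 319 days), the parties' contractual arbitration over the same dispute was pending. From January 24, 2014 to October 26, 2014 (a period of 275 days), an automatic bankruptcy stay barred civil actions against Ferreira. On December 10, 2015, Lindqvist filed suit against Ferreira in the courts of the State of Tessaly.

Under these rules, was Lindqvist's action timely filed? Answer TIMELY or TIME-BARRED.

The limitation period began to run on July 3, 2009.
The untolled deadline — 5 years after July 3, 2009 — is July 3, 2014.
The pending related arbitration from July 30, 2011 to June 13, 2012 tolled the period for 319 days, extending the deadline to May 18, 2015.
The period was tolled for 275 days by the automatic bankruptcy stay (January 24, 2014 to October 26, 2014), pushing the deadline to February 17, 2016.
Nothing else in the chronology tolls or restarts the period.
Filing on December 10, 2015 beat the February 17, 2016 deadline — the action is timely.

TIMELY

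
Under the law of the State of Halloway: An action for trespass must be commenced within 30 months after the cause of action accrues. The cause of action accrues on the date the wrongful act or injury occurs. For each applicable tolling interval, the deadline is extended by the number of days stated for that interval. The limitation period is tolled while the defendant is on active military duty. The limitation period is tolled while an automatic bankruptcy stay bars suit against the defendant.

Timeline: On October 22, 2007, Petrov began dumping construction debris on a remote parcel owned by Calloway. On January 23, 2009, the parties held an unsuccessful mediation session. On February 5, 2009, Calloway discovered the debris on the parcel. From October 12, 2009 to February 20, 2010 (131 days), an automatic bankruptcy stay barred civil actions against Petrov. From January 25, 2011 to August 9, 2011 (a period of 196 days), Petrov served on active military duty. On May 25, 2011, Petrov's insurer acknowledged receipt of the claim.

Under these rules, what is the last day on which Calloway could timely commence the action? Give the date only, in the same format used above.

August 31, 2010

Because the rule ties accrual to occurrence, the claim accrued on October 22, 2007, not on the February 5, 2009 discovery date.
Adding the 30 months base period to October 22, 2007 gives a deadline of April 22, 2010, before any tolling.
The automatic bankruptcy stay from October 12, 2009 to February 20, 2010 tolled the period for 131 days, extending the deadline to August 31, 2010.
The defendant's active military service starting January 25, 2011 came too late — the period had run on August 31, 2010 — and so does not extend the deadline.
The other events in the timeline have no effect on the limitation period under the stated rules.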